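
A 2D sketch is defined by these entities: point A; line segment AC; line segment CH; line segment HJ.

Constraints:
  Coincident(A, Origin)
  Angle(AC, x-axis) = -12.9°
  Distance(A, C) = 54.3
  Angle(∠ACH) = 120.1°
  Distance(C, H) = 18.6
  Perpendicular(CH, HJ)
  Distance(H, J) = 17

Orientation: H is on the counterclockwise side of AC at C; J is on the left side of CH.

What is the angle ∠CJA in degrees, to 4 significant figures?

75.61°

∠ACH = 120.1°, so CH runs at -12.9° + (180° − 120.1°) = 47.00° from the x-axis; with |CH| = 18.6, H = C + 18.6·(cos 47.00°, sin 47.00°) = (65.61, 1.481). CH is perpendicular to HJ; with |HJ| = 17.0 on the left of CH, J = H + 17.0·(-0.7314, 0.6820) = (53.18, 13.07). Then cos ∠CJA = JC·JA / (|JC||JA|), giving 75.61°.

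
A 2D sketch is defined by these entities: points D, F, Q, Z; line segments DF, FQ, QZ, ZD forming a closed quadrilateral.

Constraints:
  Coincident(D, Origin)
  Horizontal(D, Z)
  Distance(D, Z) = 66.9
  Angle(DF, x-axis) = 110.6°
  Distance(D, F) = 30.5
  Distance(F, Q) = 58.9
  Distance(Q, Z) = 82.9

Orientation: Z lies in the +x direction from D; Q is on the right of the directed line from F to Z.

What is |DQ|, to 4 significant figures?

32.03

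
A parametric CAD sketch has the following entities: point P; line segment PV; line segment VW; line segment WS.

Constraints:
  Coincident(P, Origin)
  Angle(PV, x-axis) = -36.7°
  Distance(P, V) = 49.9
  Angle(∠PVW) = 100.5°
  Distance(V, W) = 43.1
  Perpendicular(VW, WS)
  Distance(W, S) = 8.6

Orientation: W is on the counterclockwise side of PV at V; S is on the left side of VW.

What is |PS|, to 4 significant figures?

66.04

P is at the origin; PV runs at -36.7° with length 49.9, so V = 49.9·(cos -36.7°, sin -36.7°) = (40.01, -29.82). ∠PVW = 100.5°, so VW runs at -36.7° + (180° − 100.5°) = 42.80° from the x-axis; with |VW| = 43.1, W = V + 43.1·(cos 42.80°, sin 42.80°) = (71.63, -0.5376). VW ⟂ WS; with |WS| = 8.6 on the left of VW, S = W + 8.6·(-0.6794, 0.7337) = (65.79, 5.773). Then |PS| = |S − P| = 66.04.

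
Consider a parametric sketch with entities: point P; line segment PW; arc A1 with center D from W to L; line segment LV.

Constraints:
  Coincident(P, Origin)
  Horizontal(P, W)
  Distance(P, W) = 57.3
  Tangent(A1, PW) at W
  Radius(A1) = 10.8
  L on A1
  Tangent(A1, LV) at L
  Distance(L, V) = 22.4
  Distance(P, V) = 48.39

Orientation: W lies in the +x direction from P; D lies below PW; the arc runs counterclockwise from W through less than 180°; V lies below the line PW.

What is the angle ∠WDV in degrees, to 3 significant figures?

134°

Checks: |DL| = 10.80 ✓; ∠(DL, LV) = 90.00° ✓; |LV| = 22.40 ✓; |PV| = 48.39 ✓.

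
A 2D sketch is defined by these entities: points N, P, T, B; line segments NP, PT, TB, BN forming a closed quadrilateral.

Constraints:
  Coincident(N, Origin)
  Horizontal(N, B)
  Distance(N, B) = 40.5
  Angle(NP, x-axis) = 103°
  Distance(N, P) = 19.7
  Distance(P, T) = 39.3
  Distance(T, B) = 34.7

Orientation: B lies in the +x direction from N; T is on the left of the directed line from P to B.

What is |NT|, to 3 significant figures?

46.5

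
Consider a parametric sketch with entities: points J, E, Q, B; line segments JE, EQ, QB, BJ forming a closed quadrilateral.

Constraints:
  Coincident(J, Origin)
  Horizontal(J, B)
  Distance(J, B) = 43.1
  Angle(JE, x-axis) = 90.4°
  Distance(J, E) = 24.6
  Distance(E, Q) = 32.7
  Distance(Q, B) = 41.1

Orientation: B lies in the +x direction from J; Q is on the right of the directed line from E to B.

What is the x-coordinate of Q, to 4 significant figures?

2.780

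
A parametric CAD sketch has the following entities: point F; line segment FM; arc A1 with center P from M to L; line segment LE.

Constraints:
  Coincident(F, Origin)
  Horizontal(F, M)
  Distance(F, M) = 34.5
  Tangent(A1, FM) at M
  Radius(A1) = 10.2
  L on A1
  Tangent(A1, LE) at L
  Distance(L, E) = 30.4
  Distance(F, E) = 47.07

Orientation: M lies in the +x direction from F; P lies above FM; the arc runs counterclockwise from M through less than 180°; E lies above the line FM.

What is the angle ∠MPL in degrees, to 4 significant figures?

127.7°

F is at the origin; F and M share the same y with |FM| = 34.5 and M on the +x side, so M = (34.50, 0.000). The tangent condition forces PM to be normal to FM, so P = M + (0, 10.2) = (34.50, 10.20). Since PL ⟂ LE (tangency), |PE| = √(10.2² + 30.4²) = 32.07 regardless of where L sits on A1. So E lies on both circle(F, 47.07) and circle(P, 32.07); the above-FM intersection is E = (23.99, 40.50). L is the foot of the tangent from E: L = (42.57, 16.43).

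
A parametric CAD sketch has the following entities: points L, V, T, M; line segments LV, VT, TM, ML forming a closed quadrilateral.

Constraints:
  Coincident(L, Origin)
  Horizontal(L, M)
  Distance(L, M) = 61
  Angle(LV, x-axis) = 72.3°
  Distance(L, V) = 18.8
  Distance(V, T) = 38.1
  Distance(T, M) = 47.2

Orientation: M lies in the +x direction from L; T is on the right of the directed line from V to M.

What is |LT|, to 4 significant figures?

25.34

Checks: |VT| = 38.10 ✓; |TM| = 47.20 ✓.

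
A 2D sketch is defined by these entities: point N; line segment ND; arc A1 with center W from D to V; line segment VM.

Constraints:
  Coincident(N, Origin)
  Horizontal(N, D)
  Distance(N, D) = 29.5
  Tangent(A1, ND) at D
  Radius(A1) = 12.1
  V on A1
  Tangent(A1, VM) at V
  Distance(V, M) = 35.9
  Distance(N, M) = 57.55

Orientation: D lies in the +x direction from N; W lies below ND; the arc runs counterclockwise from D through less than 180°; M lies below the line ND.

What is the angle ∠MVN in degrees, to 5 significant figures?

148.32°

N is at the origin; N and D share the same y with |ND| = 29.5 and D on the +x side, so D = (29.500, 0.0000). Tangency of A1 to ND means the radius WD is perpendicular to ND, so W = D + (0, -12.1) = (29.500, -12.100). Since WV ⟂ VM (tangency), |WM| = √(12.1² + 35.9²) = 37.884 regardless of where V sits on A1. So M lies on both circle(N, 57.55) and circle(W, 37.884); the below-ND intersection is M = (28.544, -49.972). V is the foot of the tangent from M: V = (17.940, -15.674).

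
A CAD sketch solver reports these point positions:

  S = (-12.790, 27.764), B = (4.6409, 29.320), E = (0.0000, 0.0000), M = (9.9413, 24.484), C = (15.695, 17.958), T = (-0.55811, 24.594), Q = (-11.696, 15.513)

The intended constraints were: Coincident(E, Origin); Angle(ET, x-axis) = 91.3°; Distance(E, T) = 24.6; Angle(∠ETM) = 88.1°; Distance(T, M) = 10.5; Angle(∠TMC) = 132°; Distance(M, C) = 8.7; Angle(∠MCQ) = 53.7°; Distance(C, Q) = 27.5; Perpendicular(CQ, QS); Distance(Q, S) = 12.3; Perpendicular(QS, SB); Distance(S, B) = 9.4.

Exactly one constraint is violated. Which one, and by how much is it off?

Distance(S, B) = 9.4 — off by 8.10.

E = (0.00, 0.00) ✓; ET at 91.30° ✓; |ET| = 24.60 ✓; ∠ETM = 88.10° ✓; |TM| = 10.50 ✓; ∠TMC = 132.0° ✓; |MC| = 8.700 ✓; ∠MCQ = 53.70° ✓; |CQ| = 27.50 ✓; ∠(CQ, QS) = 90.00° ✓; |QS| = 12.30 ✓; ∠(QS, SB) = 90.00° ✓; |SB| = 17.50 ✗.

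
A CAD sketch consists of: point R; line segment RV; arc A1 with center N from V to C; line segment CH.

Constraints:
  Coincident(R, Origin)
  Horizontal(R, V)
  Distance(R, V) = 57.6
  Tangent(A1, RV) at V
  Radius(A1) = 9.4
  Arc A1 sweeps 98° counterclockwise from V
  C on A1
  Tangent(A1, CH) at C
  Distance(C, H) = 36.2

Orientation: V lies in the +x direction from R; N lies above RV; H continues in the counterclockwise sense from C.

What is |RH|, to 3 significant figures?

77.4

R is at the origin; RV is horizontal with |RV| = 57.6 and V on the +x side, so V = (57.6, 0.00). The tangent condition forces NV to be normal to RV, so N = V + (0, 9.4) = (57.6, 9.40). On A1, V sits at bearing -90° from N; a 98° counterclockwise sweep puts C at bearing 8°, so C = N + 9.4·(cos 8°, sin 8°) = (66.9, 10.7). The tangent condition forces NC to be normal to CH, so CH runs along (−sin 8°, cos 8°); with |CH| = 36.2, H = (61.9, 46.6). Then |RH| = |H − R| = 77.4.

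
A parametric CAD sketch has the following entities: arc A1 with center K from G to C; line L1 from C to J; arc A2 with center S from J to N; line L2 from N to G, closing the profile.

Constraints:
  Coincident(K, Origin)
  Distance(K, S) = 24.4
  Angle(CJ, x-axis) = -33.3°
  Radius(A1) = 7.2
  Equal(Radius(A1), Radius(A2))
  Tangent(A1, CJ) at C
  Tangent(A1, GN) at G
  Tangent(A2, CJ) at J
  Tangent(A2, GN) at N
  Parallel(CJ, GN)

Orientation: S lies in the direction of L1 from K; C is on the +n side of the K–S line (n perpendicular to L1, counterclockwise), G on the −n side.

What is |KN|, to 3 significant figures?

25.4

Tangency of A1 to both parallel lines with radius 7.2 puts C and G at K ± 7.2·n: C = (3.95, 6.02), G = (-3.95, -6.02). Equal radii place J and N the same way about S: J = S + 7.2·n = (24.3, -7.38), N = S − 7.2·n = (16.4, -19.4). Then |KN| = |N − K| = 25.4.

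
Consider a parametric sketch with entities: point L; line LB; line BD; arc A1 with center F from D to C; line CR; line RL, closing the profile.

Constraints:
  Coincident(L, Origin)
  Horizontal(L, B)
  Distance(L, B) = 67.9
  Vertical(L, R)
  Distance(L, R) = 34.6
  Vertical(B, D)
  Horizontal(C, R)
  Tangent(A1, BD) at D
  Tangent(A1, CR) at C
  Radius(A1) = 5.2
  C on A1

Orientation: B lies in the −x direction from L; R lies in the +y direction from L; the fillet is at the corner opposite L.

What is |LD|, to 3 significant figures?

74.0

The virtual corner opposite L is at (-67.9, 34.6). A1 meets BD tangentially, so FD is at right angles to BD and A1 meets CR tangentially, so FC is at right angles to CR, with radius 5.2, so the center F sits 5.2 in from both sides at F = (-62.7, 29.4). That places the tangent points at D = (-67.9, 29.4) on BD and C = (-62.7, 34.6) on CR. Then |LD| = |D − L| = 74.0.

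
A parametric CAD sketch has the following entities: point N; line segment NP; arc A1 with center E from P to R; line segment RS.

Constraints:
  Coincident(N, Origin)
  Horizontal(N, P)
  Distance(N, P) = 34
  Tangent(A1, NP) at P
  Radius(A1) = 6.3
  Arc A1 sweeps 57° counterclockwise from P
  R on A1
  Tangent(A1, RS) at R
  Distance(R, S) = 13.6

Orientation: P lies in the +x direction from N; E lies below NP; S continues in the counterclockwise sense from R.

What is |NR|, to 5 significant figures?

28.859

N is at the origin; N and P share the same y with |NP| = 34.0 and P on the +x side, so P = (34.000, 0.0000). A1 meets NP tangentially, so EP is at right angles to NP, so E = P + (0, -6.3) = (34.000, -6.3000). On A1, P sits at bearing 90° from E; a 57° counterclockwise sweep puts R at bearing 147°, so R = E + 6.3·(cos 147°, sin 147°) = (28.716, -2.8688). Then |NR| = |R − N| = 28.859.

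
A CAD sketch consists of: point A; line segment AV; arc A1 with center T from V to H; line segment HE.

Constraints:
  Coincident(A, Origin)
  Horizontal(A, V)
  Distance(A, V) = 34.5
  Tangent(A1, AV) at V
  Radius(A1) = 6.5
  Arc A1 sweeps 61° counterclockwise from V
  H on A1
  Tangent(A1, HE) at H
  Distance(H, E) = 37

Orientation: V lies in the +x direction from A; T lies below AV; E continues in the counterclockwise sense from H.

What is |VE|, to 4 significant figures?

42.82

On A1, V sits at bearing 90° from T; a 61° counterclockwise sweep puts H at bearing 151°, so H = T + 6.5·(cos 151°, sin 151°) = (28.81, -3.349). Since A1 is tangent to HE there, TH ⟂ HE, so HE runs along (−sin 151°, cos 151°); with |HE| = 37.0, E = (10.88, -35.71). Then |VE| = |E − V| = 42.82.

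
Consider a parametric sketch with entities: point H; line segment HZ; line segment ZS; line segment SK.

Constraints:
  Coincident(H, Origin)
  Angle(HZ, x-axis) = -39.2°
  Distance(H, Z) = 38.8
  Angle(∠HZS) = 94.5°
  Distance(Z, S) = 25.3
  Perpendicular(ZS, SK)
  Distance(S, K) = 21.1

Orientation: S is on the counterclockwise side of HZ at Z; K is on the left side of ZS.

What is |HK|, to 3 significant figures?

33.4

H is at the origin; HZ runs at -39.2° with length 38.8, so Z = 38.8·(cos -39.2°, sin -39.2°) = (30.1, -24.5). ∠HZS = 94.5°, so ZS runs at -39.2° + (180° − 94.5°) = 46.3° from the x-axis; with |ZS| = 25.3, S = Z + 25.3·(cos 46.3°, sin 46.3°) = (47.5, -6.23). ZS ⟂ SK; with |SK| = 21.1 on the left of ZS, K = S + 21.1·(-0.723, 0.691) = (32.3, 8.35). Then |HK| = |K − H| = 33.4.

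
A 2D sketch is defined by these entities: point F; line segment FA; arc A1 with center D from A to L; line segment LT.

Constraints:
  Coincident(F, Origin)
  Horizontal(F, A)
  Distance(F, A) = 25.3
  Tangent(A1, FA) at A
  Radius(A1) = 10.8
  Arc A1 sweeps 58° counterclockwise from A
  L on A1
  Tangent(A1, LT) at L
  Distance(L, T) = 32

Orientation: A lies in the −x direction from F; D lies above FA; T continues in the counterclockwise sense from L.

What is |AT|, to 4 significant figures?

41.47

F is at the origin; FA is horizontal with |FA| = 25.3 and A on the −x side, so A = (-25.30, 0.000). The tangent condition forces DA to be normal to FA, so D = A + (0, 10.8) = (-25.30, 10.80). On A1, A sits at bearing -90° from D; a 58° counterclockwise sweep puts L at bearing -32°, so L = D + 10.8·(cos -32°, sin -32°) = (-16.14, 5.077). The tangent condition forces DL to be normal to LT, so LT runs along (−sin -32°, cos -32°); with |LT| = 32.0, T = (0.8163, 32.21). Then |AT| = |T − A| = 41.47.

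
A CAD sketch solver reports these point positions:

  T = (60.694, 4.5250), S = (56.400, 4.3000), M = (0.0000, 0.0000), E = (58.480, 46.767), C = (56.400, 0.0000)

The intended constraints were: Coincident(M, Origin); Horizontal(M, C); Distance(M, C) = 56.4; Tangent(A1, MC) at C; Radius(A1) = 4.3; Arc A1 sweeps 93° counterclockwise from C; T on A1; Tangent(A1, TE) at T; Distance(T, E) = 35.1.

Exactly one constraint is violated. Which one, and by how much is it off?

Distance(T, E) = 35.1 — off by 7.20.

M = (0.00, 0.00) ✓; M.y = 0.00, C.y = 0.00 ✓; |MC| = 56.40 ✓; ∠(SC, CM) = 90.00° ✓; |SC| = 4.300 ✓; bearing(S→T) − bearing(S→C) = 93.00° ✓; |ST| = 4.300 ✓; ∠(ST, TE) = 90.00° ✓; |TE| = 42.30 ✗.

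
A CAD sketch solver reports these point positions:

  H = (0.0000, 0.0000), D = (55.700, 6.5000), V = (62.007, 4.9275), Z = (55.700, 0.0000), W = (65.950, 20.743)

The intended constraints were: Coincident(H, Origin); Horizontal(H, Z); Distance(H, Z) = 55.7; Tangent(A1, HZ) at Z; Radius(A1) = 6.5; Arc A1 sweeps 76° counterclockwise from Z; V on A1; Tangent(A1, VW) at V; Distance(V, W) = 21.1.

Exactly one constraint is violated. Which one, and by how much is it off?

Distance(V, W) = 21.1 — off by 4.80.

H = (0.00, 0.00) ✓; H.y = 0.00, Z.y = 0.00 ✓; |HZ| = 55.70 ✓; ∠(DZ, ZH) = 90.00° ✓; |DZ| = 6.500 ✓; bearing(D→V) − bearing(D→Z) = 76.00° ✓; |DV| = 6.500 ✓; ∠(DV, VW) = 90.00° ✓; |VW| = 16.30 ✗.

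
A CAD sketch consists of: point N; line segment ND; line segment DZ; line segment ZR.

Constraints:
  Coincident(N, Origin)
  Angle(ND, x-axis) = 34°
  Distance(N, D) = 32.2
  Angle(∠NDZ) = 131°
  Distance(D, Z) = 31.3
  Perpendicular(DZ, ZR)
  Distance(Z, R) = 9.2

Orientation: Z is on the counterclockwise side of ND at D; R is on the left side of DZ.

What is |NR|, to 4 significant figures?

54.56

N is at the origin; ND runs at 34.0° with length 32.2, so D = 32.2·(cos 34.0°, sin 34.0°) = (26.70, 18.01). ∠NDZ = 131.0°, so DZ runs at 34.0° + (180° − 131.0°) = 83.00° from the x-axis; with |DZ| = 31.3, Z = D + 31.3·(cos 83.00°, sin 83.00°) = (30.51, 49.07). DZ is perpendicular to ZR; with |ZR| = 9.2 on the left of DZ, R = Z + 9.2·(-0.9925, 0.1219) = (21.38, 50.19). Then |NR| = |R − N| = 54.56.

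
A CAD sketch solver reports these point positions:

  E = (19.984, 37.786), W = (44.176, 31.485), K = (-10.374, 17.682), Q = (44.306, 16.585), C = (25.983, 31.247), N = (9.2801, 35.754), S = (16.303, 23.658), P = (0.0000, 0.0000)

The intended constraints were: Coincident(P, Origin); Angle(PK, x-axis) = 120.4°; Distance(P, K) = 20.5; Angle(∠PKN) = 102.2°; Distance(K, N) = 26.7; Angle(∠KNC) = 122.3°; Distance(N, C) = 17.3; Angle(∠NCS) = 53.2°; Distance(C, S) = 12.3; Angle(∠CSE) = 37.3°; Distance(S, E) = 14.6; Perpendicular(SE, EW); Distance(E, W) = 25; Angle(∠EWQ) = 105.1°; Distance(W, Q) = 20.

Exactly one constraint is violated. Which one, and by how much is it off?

Distance(W, Q) = 20 — off by 5.10.

P = (0.00, 0.00) ✓; PK at 120.4° ✓; |PK| = 20.50 ✓; ∠PKN = 102.2° ✓; |KN| = 26.70 ✓; ∠KNC = 122.3° ✓; |NC| = 17.30 ✓; ∠NCS = 53.20° ✓; |CS| = 12.30 ✓; ∠CSE = 37.30° ✓; |SE| = 14.60 ✓; ∠(SE, EW) = 90.00° ✓; |EW| = 25.00 ✓; ∠EWQ = 105.1° ✓; |WQ| = 14.90 ✗.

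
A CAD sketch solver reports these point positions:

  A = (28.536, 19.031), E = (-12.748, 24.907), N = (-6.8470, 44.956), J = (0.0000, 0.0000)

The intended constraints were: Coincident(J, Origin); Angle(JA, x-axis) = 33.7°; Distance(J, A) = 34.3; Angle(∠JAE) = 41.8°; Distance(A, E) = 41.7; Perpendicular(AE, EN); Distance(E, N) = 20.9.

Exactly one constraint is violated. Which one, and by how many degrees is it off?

Perpendicular(AE, EN) — off by 8.30°.

J = (0.00, 0.00) ✓; JA at 33.70° ✓; |JA| = 34.30 ✓; ∠JAE = 41.80° ✓; |AE| = 41.70 ✓; ∠(AE, EN) = 98.30° ✗; |EN| = 20.90 ✓.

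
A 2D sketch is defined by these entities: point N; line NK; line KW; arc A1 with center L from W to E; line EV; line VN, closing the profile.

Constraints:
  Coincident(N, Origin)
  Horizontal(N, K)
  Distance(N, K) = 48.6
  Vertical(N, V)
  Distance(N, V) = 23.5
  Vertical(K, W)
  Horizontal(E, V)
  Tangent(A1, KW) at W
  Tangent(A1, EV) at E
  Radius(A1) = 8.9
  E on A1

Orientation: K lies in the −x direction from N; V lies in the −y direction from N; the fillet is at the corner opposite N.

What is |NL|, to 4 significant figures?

42.30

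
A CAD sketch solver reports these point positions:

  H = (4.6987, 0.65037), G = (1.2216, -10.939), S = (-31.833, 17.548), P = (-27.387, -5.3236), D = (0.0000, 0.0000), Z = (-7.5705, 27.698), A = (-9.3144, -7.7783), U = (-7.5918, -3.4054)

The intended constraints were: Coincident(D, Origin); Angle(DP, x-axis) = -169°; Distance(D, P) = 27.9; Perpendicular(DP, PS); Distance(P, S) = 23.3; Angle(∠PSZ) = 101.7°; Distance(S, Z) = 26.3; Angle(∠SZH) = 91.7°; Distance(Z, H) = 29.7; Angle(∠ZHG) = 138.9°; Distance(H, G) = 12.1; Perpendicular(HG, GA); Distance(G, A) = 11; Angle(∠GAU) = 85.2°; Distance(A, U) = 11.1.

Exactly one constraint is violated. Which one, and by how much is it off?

Distance(A, U) = 11.1 — off by 6.40.

D = (0.00, 0.00) ✓; DP at -169.0° ✓; |DP| = 27.90 ✓; ∠(DP, PS) = 90.00° ✓; |PS| = 23.30 ✓; ∠PSZ = 101.7° ✓; |SZ| = 26.30 ✓; ∠SZH = 91.70° ✓; |ZH| = 29.70 ✓; ∠ZHG = 138.9° ✓; |HG| = 12.10 ✓; ∠(HG, GA) = 90.00° ✓; |GA| = 11.00 ✓; ∠GAU = 85.20° ✓; |AU| = 4.700 ✗.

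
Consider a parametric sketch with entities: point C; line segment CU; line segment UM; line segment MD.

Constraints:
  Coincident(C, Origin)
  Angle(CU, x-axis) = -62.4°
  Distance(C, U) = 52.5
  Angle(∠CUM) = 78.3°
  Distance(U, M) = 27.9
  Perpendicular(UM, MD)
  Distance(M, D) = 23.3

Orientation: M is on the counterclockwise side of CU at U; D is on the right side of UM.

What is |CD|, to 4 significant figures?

76.68

C is at the origin; CU runs at -62.4° with length 52.5, so U = 52.5·(cos -62.4°, sin -62.4°) = (24.32, -46.53). ∠CUM = 78.3°, so UM runs at -62.4° + (180° − 78.3°) = 39.30° from the x-axis; with |UM| = 27.9, M = U + 27.9·(cos 39.30°, sin 39.30°) = (45.91, -28.85). The perpendicularity gives MD at right angles to UM; with |MD| = 23.3 on the right of UM, D = M + 23.3·(0.6334, -0.7738) = (60.67, -46.88). Then |CD| = |D − C| = 76.68.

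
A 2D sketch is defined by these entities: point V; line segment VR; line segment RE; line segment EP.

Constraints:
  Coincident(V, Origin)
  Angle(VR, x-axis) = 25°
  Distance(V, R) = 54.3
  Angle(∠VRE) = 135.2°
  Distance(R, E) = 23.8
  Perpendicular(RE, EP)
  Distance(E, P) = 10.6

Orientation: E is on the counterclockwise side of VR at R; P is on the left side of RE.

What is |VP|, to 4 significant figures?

68.19

∠VRE = 135.2°, so RE runs at 25.0° + (180° − 135.2°) = 69.80° from the x-axis; with |RE| = 23.8, E = R + 23.8·(cos 69.80°, sin 69.80°) = (57.43, 45.28). RE is perpendicular to EP; with |EP| = 10.6 on the left of RE, P = E + 10.6·(-0.9385, 0.3453) = (47.48, 48.94). Then |VP| = |P − V| = 68.19.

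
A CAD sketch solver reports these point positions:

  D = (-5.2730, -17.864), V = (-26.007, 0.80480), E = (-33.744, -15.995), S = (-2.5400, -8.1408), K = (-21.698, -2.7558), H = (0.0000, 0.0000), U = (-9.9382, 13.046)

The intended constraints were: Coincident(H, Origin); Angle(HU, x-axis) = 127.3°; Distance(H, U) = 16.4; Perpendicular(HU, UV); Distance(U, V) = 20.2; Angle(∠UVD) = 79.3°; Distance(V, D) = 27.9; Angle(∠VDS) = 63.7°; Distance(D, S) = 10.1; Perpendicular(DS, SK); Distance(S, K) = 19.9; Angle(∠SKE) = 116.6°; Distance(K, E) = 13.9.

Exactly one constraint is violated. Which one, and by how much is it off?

Distance(K, E) = 13.9 — off by 4.00.

H = (0.00, 0.00) ✓; HU at 127.3° ✓; |HU| = 16.40 ✓; ∠(HU, UV) = 90.00° ✓; |UV| = 20.20 ✓; ∠UVD = 79.30° ✓; |VD| = 27.90 ✓; ∠VDS = 63.70° ✓; |DS| = 10.10 ✓; ∠(DS, SK) = 90.00° ✓; |SK| = 19.90 ✓; ∠SKE = 116.6° ✓; |KE| = 17.90 ✗.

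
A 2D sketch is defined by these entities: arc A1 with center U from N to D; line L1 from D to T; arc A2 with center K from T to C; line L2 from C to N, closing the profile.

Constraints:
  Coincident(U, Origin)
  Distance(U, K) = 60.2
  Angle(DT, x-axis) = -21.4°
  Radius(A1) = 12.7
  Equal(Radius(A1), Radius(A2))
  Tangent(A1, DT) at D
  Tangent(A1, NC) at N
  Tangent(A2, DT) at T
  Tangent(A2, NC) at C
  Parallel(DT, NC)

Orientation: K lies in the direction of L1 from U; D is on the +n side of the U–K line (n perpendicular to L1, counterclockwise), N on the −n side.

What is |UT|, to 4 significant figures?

61.53

The slot axis is L1's direction at -21.4°, so u = (cos -21.4°, sin -21.4°) = (0.9311, -0.3649) and n = (−sin -21.4°, cos -21.4°) = (0.3649, 0.9311). U is at the origin and K lies 60.2 along u from U, so K = 60.2·u = (56.05, -21.97). Tangency of A1 to both parallel lines with radius 12.7 puts D and N at U ± 12.7·n: D = (4.634, 11.82), N = (-4.634, -11.82). Equal radii place T and C the same way about K: T = K + 12.7·n = (60.68, -10.14), C = K − 12.7·n = (51.42, -33.79). Then |UT| = |T − U| = 61.53.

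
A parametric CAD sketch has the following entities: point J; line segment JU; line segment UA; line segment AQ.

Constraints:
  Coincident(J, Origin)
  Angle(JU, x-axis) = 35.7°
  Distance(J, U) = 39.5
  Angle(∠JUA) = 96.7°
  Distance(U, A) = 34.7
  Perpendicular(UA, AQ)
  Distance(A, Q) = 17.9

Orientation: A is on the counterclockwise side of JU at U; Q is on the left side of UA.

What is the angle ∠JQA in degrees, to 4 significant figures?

118.5°

J is at the origin; JU runs at 35.7° with length 39.5, so U = 39.5·(cos 35.7°, sin 35.7°) = (32.08, 23.05). ∠JUA = 96.7°, so UA runs at 35.7° + (180° − 96.7°) = 119.0° from the x-axis; with |UA| = 34.7, A = U + 34.7·(cos 119.0°, sin 119.0°) = (15.25, 53.40). UA is perpendicular to AQ; with |AQ| = 17.9 on the left of UA, Q = A + 17.9·(-0.8746, -0.4848) = (-0.4013, 44.72). Then cos ∠JQA = QJ·QA / (|QJ||QA|), giving 118.5°.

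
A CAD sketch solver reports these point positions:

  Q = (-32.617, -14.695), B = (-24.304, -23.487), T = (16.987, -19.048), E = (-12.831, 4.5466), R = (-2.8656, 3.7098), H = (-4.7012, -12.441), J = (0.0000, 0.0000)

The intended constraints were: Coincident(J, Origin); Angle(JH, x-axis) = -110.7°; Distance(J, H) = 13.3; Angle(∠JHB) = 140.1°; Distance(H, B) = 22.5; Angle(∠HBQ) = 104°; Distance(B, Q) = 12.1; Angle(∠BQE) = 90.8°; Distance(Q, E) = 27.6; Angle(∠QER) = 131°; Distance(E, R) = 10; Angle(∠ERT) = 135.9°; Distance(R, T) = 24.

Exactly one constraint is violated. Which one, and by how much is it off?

Distance(R, T) = 24 — off by 6.20.

J = (0.00, 0.00) ✓; JH at -110.7° ✓; |JH| = 13.30 ✓; ∠JHB = 140.1° ✓; |HB| = 22.50 ✓; ∠HBQ = 104.0° ✓; |BQ| = 12.10 ✓; ∠BQE = 90.80° ✓; |QE| = 27.60 ✓; ∠QER = 131.0° ✓; |ER| = 10.00 ✓; ∠ERT = 135.9° ✓; |RT| = 30.20 ✗.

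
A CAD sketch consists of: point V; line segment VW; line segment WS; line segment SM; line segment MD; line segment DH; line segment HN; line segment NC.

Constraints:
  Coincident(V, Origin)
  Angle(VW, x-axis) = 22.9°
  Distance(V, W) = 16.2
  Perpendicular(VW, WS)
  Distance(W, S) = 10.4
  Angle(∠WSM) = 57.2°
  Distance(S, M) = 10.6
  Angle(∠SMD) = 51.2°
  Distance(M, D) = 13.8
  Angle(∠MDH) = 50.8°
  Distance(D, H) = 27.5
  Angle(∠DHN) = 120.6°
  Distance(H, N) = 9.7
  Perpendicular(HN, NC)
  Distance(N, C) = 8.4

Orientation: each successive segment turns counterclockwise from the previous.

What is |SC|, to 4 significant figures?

18.85

V is at the origin; VW runs at 22.9° with length 16.2, so W = (14.92, 6.304). The perpendicularity gives WS at right angles to VW, so WS runs at 112.9°; with |WS| = 10.4, S = (10.88, 15.88). ∠WSM = 57.2° gives SM at -124.3° from the x-axis; with |SM| = 10.6, M = (4.903, 7.127). ∠SMD = 51.2° gives MD at 4.500° from the x-axis; with |MD| = 13.8, D = (18.66, 8.210). ∠MDH = 50.8° gives DH at 133.7° from the x-axis; with |DH| = 27.5, H = (-0.3389, 28.09). ∠DHN = 120.6° gives HN at -166.9° from the x-axis; with |HN| = 9.7, N = (-9.786, 25.89). The perpendicularity gives NC at right angles to HN, so NC runs at -76.90°; with |NC| = 8.4, C = (-7.883, 17.71). Then |SC| = |C − S| = 18.85.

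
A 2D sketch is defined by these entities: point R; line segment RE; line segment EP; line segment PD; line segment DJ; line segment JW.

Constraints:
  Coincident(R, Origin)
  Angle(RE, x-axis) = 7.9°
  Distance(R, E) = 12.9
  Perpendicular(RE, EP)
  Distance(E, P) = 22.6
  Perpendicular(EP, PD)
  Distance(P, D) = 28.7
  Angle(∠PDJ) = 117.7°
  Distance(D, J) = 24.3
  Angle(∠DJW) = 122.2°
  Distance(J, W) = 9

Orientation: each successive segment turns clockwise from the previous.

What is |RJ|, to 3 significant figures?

27.1

EP is perpendicular to PD, so PD runs at -172°; with |PD| = 28.7, D = (-12.5, -24.6). ∠PDJ = 117.7° gives DJ at 126° from the x-axis; with |DJ| = 24.3, J = (-26.7, -4.80). Then |RJ| = |J − R| = 27.1.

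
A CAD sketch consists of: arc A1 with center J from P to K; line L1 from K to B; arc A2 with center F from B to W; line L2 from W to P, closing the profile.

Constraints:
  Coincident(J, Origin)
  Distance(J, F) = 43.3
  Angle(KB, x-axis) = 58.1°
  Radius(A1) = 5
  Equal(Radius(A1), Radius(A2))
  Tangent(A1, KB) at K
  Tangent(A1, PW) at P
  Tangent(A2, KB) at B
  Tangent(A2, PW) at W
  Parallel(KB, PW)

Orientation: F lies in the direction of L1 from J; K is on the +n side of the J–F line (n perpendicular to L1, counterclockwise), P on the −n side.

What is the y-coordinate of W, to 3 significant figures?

34.1

The slot axis is L1's direction at 58.1°, so u = (cos 58.1°, sin 58.1°) = (0.528, 0.849) and n = (−sin 58.1°, cos 58.1°) = (-0.849, 0.528). J is at the origin and F lies 43.3 along u from J, so F = 43.3·u = (22.9, 36.8). Tangency of A1 to both parallel lines with radius 5.0 puts K and P at J ± 5.0·n: K = (-4.24, 2.64), P = (4.24, -2.64). Equal radii place B and W the same way about F: B = F + 5.0·n = (18.6, 39.4), W = F − 5.0·n = (27.1, 34.1). So W.y = 34.1.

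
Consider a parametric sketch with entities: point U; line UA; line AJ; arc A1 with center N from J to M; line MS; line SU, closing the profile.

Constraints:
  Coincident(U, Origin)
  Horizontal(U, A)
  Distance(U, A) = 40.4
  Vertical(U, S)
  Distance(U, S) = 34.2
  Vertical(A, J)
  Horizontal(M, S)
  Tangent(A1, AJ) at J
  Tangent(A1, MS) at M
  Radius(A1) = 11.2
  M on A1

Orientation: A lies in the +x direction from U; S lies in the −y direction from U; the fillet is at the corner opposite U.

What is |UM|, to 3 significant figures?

45.0

U is at the origin; U and A share the same y with |UA| = 40.4 and A on the +x side, so A = (40.4, 0.00). US is vertical with |US| = 34.2 and S on the −y side, so S = (0.00, -34.2). The virtual corner opposite U is at (40.4, -34.2). Tangency of A1 to AJ means the radius NJ is perpendicular to AJ and tangency of A1 to MS means the radius NM is perpendicular to MS, with radius 11.2, so the center N sits 11.2 in from both sides at N = (29.2, -23.0). That places the tangent points at J = (40.4, -23.0) on AJ and M = (29.2, -34.2) on MS. Then |UM| = |M − U| = 45.0.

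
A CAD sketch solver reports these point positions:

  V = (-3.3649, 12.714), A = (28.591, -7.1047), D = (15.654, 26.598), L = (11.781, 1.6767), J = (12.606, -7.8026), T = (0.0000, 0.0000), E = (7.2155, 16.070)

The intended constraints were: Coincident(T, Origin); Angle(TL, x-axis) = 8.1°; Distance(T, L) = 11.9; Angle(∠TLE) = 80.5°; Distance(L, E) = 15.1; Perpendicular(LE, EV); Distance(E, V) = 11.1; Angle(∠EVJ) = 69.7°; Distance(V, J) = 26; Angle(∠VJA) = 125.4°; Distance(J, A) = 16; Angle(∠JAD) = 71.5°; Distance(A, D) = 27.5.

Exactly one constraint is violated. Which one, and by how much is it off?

Distance(A, D) = 27.5 — off by 8.60.

T = (0.00, 0.00) ✓; TL at 8.100° ✓; |TL| = 11.90 ✓; ∠TLE = 80.50° ✓; |LE| = 15.10 ✓; ∠(LE, EV) = 90.00° ✓; |EV| = 11.10 ✓; ∠EVJ = 69.70° ✓; |VJ| = 26.00 ✓; ∠VJA = 125.4° ✓; |JA| = 16.00 ✓; ∠JAD = 71.50° ✓; |AD| = 36.10 ✗.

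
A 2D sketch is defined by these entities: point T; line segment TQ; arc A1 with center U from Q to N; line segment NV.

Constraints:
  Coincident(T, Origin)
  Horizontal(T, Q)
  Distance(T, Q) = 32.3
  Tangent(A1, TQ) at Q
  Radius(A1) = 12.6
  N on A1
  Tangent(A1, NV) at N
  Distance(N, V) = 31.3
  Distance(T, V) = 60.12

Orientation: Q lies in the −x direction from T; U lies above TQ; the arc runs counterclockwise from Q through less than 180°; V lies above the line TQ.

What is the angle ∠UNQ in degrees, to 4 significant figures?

28.20°

Checks: |UN| = 12.60 ✓; ∠(UN, NV) = 90.00° ✓; |NV| = 31.30 ✓; |TV| = 60.12 ✓.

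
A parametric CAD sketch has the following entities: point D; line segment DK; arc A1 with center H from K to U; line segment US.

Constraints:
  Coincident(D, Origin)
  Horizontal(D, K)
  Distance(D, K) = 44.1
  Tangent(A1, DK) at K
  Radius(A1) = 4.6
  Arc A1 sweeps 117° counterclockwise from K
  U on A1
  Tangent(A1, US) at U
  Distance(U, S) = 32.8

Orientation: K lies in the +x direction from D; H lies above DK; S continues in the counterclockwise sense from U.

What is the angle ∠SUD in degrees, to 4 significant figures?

70.90°

D is at the origin; D and K share the same y with |DK| = 44.1 and K on the +x side, so K = (44.10, 0.000). The tangent condition forces HK to be normal to DK, so H = K + (0, 4.6) = (44.10, 4.600). On A1, K sits at bearing -90° from H; a 117° counterclockwise sweep puts U at bearing 27°, so U = H + 4.6·(cos 27°, sin 27°) = (48.20, 6.688). Since A1 is tangent to US there, HU ⟂ US, so US runs along (−sin 27°, cos 27°); with |US| = 32.8, S = (33.31, 35.91). Then cos ∠SUD = US·UD / (|US||UD|), giving 70.90°.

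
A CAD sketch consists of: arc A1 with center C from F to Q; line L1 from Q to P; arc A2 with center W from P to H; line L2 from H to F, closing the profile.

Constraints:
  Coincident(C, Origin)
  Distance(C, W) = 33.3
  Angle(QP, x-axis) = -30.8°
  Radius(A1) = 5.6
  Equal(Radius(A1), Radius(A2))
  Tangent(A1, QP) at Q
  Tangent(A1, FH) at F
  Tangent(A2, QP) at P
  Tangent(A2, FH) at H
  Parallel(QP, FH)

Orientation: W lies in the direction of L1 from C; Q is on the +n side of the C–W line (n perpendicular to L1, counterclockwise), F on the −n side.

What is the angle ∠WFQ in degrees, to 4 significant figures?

80.45°

C is at the origin and W lies 33.3 along u from C, so W = 33.3·u = (28.60, -17.05). Tangency of A1 to both parallel lines with radius 5.6 puts Q and F at C ± 5.6·n: Q = (2.867, 4.810), F = (-2.867, -4.810). Then cos ∠WFQ = FW·FQ / (|FW||FQ|), giving 80.45°.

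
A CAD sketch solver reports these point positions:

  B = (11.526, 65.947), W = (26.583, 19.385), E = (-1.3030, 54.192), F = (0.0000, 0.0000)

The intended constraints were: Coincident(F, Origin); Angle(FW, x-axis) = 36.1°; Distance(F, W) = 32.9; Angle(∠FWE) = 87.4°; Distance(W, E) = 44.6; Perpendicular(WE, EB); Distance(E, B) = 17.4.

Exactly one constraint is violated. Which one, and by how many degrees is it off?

Perpendicular(WE, EB) — off by 3.80°.

F = (0.00, 0.00) ✓; FW at 36.10° ✓; |FW| = 32.90 ✓; ∠FWE = 87.40° ✓; |WE| = 44.60 ✓; ∠(WE, EB) = 86.20° ✗; |EB| = 17.40 ✓.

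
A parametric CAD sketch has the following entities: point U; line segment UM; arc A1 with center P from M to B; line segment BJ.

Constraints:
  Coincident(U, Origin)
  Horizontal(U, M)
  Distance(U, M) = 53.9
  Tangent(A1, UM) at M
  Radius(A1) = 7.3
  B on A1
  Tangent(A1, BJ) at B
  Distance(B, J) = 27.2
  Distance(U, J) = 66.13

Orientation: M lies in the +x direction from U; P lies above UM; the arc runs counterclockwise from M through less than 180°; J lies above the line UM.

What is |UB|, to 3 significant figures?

61.7

U is at the origin; U and M share the same y with |UM| = 53.9 and M on the +x side, so M = (53.9, 0.00). A1 meets UM tangentially, so PM is at right angles to UM, so P = M + (0, 7.3) = (53.9, 7.30). Since PB ⟂ BJ (tangency), |PJ| = √(7.3² + 27.2²) = 28.2 regardless of where B sits on A1. So J lies on both circle(U, 66.13) and circle(P, 28.2); the above-UM intersection is J = (55.9, 35.4). B is the foot of the tangent from J: B = (61.1, 8.70).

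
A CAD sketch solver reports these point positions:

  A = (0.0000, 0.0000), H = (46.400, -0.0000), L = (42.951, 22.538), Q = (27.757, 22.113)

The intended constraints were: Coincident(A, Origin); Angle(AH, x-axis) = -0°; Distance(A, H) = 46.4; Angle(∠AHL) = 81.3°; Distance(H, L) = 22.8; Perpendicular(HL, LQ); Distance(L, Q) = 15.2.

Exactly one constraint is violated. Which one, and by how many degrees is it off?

Perpendicular(HL, LQ) — off by 7.10°.

A = (0.00, 0.00) ✓; AH at -0.000° ✓; |AH| = 46.40 ✓; ∠AHL = 81.30° ✓; |HL| = 22.80 ✓; ∠(HL, LQ) = 82.90° ✗; |LQ| = 15.20 ✓.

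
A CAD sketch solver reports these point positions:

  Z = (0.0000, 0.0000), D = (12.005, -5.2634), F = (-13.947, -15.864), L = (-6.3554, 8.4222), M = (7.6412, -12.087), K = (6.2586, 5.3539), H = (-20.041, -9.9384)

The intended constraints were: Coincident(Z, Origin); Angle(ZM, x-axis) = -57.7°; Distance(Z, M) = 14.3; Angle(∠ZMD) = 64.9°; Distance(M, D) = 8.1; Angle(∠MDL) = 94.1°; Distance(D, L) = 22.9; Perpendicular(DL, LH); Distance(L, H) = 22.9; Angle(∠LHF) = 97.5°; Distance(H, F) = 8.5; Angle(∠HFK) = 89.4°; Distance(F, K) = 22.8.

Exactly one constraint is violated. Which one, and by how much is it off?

Distance(F, K) = 22.8 — off by 6.50.

Z = (0.00, 0.00) ✓; ZM at -57.70° ✓; |ZM| = 14.30 ✓; ∠ZMD = 64.90° ✓; |MD| = 8.100 ✓; ∠MDL = 94.10° ✓; |DL| = 22.90 ✓; ∠(DL, LH) = 90.00° ✓; |LH| = 22.90 ✓; ∠LHF = 97.50° ✓; |HF| = 8.500 ✓; ∠HFK = 89.40° ✓; |FK| = 29.30 ✗.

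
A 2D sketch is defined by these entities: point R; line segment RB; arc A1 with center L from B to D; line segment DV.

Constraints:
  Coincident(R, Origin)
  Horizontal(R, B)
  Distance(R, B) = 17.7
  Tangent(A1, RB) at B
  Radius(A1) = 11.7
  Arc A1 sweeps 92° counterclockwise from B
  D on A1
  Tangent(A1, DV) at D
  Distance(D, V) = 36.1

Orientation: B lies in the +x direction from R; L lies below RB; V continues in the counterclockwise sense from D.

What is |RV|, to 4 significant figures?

48.73

R is at the origin; RB is horizontal with |RB| = 17.7 and B on the +x side, so B = (17.70, 0.000). Since A1 is tangent to RB there, LB ⟂ RB, so L = B + (0, -11.7) = (17.70, -11.70). On A1, B sits at bearing 90° from L; a 92° counterclockwise sweep puts D at bearing 182°, so D = L + 11.7·(cos 182°, sin 182°) = (6.007, -12.11). A1 meets DV tangentially, so LD is at right angles to DV, so DV runs along (−sin 182°, cos 182°); with |DV| = 36.1, V = (7.267, -48.19). Then |RV| = |V − R| = 48.73.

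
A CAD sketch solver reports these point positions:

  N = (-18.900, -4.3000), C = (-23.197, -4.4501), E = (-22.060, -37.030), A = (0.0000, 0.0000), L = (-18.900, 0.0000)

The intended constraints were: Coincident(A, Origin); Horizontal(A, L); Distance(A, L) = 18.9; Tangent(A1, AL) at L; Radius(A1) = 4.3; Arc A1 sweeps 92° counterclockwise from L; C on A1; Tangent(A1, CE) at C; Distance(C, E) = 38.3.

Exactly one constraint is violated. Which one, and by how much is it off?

Distance(C, E) = 38.3 — off by 5.70.

A = (0.00, 0.00) ✓; A.y = 0.00, L.y = 0.00 ✓; |AL| = 18.90 ✓; ∠(NL, LA) = 90.00° ✓; |NL| = 4.300 ✓; bearing(N→C) − bearing(N→L) = 92.00° ✓; |NC| = 4.300 ✓; ∠(NC, CE) = 90.00° ✓; |CE| = 32.60 ✗.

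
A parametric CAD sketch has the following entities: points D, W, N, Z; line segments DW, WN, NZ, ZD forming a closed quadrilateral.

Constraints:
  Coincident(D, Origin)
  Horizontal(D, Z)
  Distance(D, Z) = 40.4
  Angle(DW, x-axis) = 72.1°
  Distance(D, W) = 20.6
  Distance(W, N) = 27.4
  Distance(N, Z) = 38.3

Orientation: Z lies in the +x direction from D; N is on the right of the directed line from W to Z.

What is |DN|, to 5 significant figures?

8.0967

D is at the origin; D and Z share the same y with |DZ| = 40.4 and Z in +x, so Z = (40.4, 0). DW runs at 72.1° with |DW| = 20.6, so W = (6.3315, 19.603). N is determined by |WN| = 27.4 and |NZ| = 38.3 together: it lies at the intersection of circle(W, 27.4) and circle(Z, 38.3). With |WZ| = 39.306, the foot of the radical line on WZ is 10.543 from W and the perpendicular offset is √(27.4² − 10.543²) = 25.290. Taking the right-of-WZ solution: N = (2.8568, -7.5759).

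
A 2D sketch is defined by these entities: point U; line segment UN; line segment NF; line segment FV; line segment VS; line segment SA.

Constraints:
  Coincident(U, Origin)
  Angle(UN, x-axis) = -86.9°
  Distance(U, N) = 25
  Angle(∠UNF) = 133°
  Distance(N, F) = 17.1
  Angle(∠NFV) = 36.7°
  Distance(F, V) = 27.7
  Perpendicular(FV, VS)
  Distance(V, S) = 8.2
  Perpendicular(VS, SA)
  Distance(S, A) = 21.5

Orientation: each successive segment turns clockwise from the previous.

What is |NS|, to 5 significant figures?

14.135

∠NFV = 36.7° gives FV at 82.800° from the x-axis; with |FV| = 27.7, V = (-7.0335, -9.8033). FV ⟂ VS, so VS runs at -7.2000°; with |VS| = 8.2, S = (1.1019, -10.831). Then |NS| = |S − N| = 14.135.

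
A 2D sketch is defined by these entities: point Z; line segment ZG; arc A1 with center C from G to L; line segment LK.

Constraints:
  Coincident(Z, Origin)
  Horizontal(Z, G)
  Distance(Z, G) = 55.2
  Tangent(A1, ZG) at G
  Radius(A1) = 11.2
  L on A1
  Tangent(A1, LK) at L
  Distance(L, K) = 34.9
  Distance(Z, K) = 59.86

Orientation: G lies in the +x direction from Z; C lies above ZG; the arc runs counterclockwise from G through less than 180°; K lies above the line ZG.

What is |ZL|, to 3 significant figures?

66.2

Z is at the origin; Z and G share the same y with |ZG| = 55.2 and G on the +x side, so G = (55.2, 0.00). Since A1 is tangent to ZG there, CG ⟂ ZG, so C = G + (0, 11.2) = (55.2, 11.2). Since CL ⟂ LK (tangency), |CK| = √(11.2² + 34.9²) = 36.7 regardless of where L sits on A1. So K lies on both circle(Z, 59.86) and circle(C, 36.7); the above-ZG intersection is K = (40.0, 44.5). L is the foot of the tangent from K: L = (63.5, 18.7).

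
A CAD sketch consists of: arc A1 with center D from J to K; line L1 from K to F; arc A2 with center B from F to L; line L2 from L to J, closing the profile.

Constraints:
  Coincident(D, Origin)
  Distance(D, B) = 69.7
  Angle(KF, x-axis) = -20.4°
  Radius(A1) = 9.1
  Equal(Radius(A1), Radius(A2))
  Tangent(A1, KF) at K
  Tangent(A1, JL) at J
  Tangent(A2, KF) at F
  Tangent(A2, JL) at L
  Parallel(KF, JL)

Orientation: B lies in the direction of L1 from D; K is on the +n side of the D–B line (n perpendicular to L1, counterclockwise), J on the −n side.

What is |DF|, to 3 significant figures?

70.3

The slot axis is L1's direction at -20.4°, so u = (cos -20.4°, sin -20.4°) = (0.937, -0.349) and n = (−sin -20.4°, cos -20.4°) = (0.349, 0.937). D is at the origin and B lies 69.7 along u from D, so B = 69.7·u = (65.3, -24.3). Tangency of A1 to both parallel lines with radius 9.1 puts K and J at D ± 9.1·n: K = (3.17, 8.53), J = (-3.17, -8.53). Equal radii place F and L the same way about B: F = B + 9.1·n = (68.5, -15.8), L = B − 9.1·n = (62.2, -32.8). Then |DF| = |F − D| = 70.3.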